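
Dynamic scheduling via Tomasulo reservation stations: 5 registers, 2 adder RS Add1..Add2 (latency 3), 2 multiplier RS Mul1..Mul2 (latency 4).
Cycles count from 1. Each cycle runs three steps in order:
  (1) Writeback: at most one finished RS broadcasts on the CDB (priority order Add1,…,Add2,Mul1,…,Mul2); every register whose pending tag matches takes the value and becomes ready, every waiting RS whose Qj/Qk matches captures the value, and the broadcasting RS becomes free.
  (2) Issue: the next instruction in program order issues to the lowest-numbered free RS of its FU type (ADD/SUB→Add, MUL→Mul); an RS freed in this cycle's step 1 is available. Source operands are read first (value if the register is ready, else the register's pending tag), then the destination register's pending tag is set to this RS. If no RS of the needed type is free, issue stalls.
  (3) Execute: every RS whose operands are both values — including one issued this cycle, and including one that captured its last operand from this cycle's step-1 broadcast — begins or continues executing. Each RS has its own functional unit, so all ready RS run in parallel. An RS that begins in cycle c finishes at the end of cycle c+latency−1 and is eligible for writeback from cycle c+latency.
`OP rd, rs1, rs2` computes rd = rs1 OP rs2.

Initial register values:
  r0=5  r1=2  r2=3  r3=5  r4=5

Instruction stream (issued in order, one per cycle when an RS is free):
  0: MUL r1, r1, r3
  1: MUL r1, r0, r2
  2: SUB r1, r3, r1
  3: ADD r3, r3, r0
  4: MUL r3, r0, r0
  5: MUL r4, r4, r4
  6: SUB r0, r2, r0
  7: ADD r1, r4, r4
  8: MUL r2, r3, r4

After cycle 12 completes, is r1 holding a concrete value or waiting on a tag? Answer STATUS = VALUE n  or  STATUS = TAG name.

STATUS = TAG Add1

cycle 1: issue MUL r1<-Mul1 // r0:5,r1:Mul1,r2:3,r3:5,r4:5
cycle 2: issue MUL r1<-Mul2 // r0:5,r1:Mul2,r2:3,r3:5,r4:5
cycle 3: issue SUB r1<-Add1 // r0:5,r1:Add1,r2:3,r3:5,r4:5
cycle 4: issue ADD r3<-Add2 // r0:5,r1:Add1,r2:3,r3:Add2,r4:5
cycle 5: CDB Mul1=10; issue MUL r3<-Mul1 // r0:5,r1:Add1,r2:3,r3:Mul1,r4:5
cycle 6: CDB Mul2=15; issue MUL r4<-Mul2 // r0:5,r1:Add1,r2:3,r3:Mul1,r4:Mul2
cycle 7: CDB Add2=10; issue SUB r0<-Add2 // r0:Add2,r1:Add1,r2:3,r3:Mul1,r4:Mul2
cycle 8: stall // r0:Add2,r1:Add1,r2:3,r3:Mul1,r4:Mul2
cycle 9: CDB Add1=-10; issue ADD r1<-Add1 // r0:Add2,r1:Add1,r2:3,r3:Mul1,r4:Mul2
cycle 10: CDB Add2=-2; stall // r0:-2,r1:Add1,r2:3,r3:Mul1,r4:Mul2
cycle 11: CDB Mul1=25; issue MUL r2<-Mul1 // r0:-2,r1:Add1,r2:Mul1,r3:25,r4:Mul2
cycle 12: CDB Mul2=25 // r0:-2,r1:Add1,r2:Mul1,r3:25,r4:25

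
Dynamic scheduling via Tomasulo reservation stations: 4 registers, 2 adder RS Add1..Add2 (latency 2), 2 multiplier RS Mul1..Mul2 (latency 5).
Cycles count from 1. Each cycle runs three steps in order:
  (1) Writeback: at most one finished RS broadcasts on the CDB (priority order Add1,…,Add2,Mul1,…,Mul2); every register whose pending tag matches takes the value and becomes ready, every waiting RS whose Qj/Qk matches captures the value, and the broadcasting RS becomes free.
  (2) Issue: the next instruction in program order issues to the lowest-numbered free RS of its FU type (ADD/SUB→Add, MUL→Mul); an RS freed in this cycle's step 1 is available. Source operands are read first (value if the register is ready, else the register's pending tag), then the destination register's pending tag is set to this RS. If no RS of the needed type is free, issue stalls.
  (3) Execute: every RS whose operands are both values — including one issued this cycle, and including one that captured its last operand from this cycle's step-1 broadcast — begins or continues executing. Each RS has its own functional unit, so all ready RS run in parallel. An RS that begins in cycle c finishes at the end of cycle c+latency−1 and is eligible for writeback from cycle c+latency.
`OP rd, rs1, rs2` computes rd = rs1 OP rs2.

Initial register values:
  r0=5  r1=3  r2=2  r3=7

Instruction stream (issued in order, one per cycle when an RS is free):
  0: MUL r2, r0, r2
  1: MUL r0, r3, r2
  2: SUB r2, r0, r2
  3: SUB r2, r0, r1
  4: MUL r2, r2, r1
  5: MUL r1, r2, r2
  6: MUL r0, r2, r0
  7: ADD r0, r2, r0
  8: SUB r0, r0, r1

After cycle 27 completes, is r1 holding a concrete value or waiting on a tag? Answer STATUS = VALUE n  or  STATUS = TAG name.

STATUS = VALUE 40401

cycle 1: issue MUL r2<-Mul1 // r0:5,r1:3,r2:Mul1,r3:7
cycle 2: issue MUL r0<-Mul2 // r0:Mul2,r1:3,r2:Mul1,r3:7
cycle 3: issue SUB r2<-Add1 // r0:Mul2,r1:3,r2:Add1,r3:7
cycle 4: issue SUB r2<-Add2 // r0:Mul2,r1:3,r2:Add2,r3:7
cycle 5: stall // r0:Mul2,r1:3,r2:Add2,r3:7
cycle 6: CDB Mul1=10; issue MUL r2<-Mul1 // r0:Mul2,r1:3,r2:Mul1,r3:7
cycle 7: stall // r0:Mul2,r1:3,r2:Mul1,r3:7
cycle 8: stall // r0:Mul2,r1:3,r2:Mul1,r3:7
cycle 9: stall // r0:Mul2,r1:3,r2:Mul1,r3:7
cycle 10: stall // r0:Mul2,r1:3,r2:Mul1,r3:7
cycle 11: CDB Mul2=70; issue MUL r1<-Mul2 // r0:70,r1:Mul2,r2:Mul1,r3:7
cycle 12: stall // r0:70,r1:Mul2,r2:Mul1,r3:7
cycle 13: CDB Add1=60; stall // r0:70,r1:Mul2,r2:Mul1,r3:7
cycle 14: CDB Add2=67; stall // r0:70,r1:Mul2,r2:Mul1,r3:7
cycle 15: stall // r0:70,r1:Mul2,r2:Mul1,r3:7
cycle 16: stall // r0:70,r1:Mul2,r2:Mul1,r3:7
cycle 17: stall // r0:70,r1:Mul2,r2:Mul1,r3:7
cycle 18: stall // r0:70,r1:Mul2,r2:Mul1,r3:7
cycle 19: CDB Mul1=201; issue MUL r0<-Mul1 // r0:Mul1,r1:Mul2,r2:201,r3:7
cycle 20: issue ADD r0<-Add1 // r0:Add1,r1:Mul2,r2:201,r3:7
cycle 21: issue SUB r0<-Add2 // r0:Add2,r1:Mul2,r2:201,r3:7
cycle 22: - // r0:Add2,r1:Mul2,r2:201,r3:7
cycle 23: - // r0:Add2,r1:Mul2,r2:201,r3:7
cycle 24: CDB Mul1=14070 // r0:Add2,r1:Mul2,r2:201,r3:7
cycle 25: CDB Mul2=40401 // r0:Add2,r1:40401,r2:201,r3:7
cycle 26: CDB Add1=14271 // r0:Add2,r1:40401,r2:201,r3:7
cycle 27: - // r0:Add2,r1:40401,r2:201,r3:7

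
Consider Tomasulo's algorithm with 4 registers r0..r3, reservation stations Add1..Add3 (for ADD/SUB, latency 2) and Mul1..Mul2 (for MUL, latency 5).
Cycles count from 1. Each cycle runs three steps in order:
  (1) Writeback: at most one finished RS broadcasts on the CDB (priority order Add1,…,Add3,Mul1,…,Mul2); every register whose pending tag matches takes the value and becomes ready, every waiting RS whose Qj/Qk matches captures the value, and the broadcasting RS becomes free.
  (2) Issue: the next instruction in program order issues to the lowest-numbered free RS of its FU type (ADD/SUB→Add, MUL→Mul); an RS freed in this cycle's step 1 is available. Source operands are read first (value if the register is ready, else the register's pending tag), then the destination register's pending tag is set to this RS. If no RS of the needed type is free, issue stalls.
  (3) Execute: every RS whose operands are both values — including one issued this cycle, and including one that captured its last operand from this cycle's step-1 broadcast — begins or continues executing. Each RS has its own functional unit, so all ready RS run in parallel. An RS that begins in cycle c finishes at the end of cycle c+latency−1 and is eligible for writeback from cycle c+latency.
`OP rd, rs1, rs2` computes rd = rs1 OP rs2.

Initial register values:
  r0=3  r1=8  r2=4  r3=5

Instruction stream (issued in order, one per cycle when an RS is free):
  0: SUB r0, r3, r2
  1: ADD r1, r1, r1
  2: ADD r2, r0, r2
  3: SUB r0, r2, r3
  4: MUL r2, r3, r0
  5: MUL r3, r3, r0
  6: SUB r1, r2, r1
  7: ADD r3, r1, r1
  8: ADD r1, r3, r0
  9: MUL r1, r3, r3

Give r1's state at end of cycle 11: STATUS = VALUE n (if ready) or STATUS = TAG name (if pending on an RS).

cycle 1: issue SUB r0<-Add1 // r0:Add1,r1:8,r2:4,r3:5
cycle 2: issue ADD r1<-Add2 // r0:Add1,r1:Add2,r2:4,r3:5
cycle 3: CDB Add1=1; issue ADD r2<-Add1 // r0:1,r1:Add2,r2:Add1,r3:5
cycle 4: CDB Add2=16; issue SUB r0<-Add2 // r0:Add2,r1:16,r2:Add1,r3:5
cycle 5: CDB Add1=5; issue MUL r2<-Mul1 // r0:Add2,r1:16,r2:Mul1,r3:5
cycle 6: issue MUL r3<-Mul2 // r0:Add2,r1:16,r2:Mul1,r3:Mul2
cycle 7: CDB Add2=0; issue SUB r1<-Add1 // r0:0,r1:Add1,r2:Mul1,r3:Mul2
cycle 8: issue ADD r3<-Add2 // r0:0,r1:Add1,r2:Mul1,r3:Add2
cycle 9: issue ADD r1<-Add3 // r0:0,r1:Add3,r2:Mul1,r3:Add2
cycle 10: stall // r0:0,r1:Add3,r2:Mul1,r3:Add2
cycle 11: stall // r0:0,r1:Add3,r2:Mul1,r3:Add2

STATUS = TAG Add3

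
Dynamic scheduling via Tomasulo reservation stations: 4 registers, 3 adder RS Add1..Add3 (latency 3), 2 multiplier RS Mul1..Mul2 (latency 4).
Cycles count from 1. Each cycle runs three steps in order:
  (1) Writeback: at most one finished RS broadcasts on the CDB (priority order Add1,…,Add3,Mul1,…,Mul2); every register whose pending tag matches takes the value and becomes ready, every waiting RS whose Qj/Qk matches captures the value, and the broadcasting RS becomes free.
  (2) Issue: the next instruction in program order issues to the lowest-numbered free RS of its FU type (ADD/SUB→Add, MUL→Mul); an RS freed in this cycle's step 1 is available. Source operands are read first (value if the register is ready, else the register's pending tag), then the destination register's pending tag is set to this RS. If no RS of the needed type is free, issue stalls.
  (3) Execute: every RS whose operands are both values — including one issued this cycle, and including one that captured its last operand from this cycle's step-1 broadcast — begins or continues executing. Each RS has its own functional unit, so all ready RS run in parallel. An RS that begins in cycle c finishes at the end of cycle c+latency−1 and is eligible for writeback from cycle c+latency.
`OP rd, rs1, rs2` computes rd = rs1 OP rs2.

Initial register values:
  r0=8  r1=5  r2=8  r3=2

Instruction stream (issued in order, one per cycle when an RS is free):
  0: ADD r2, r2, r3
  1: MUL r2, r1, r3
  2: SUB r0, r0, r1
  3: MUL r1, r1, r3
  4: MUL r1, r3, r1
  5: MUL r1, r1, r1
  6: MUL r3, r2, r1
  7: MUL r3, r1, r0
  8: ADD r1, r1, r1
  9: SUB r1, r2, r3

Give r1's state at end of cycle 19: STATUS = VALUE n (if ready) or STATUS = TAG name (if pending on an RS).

STATUS = TAG Add2

c1: issue ADD r2<-Add1 | r0:8,r1:5,r2:Add1,r3:2
c2: issue MUL r2<-Mul1 | r0:8,r1:5,r2:Mul1,r3:2
c3: issue SUB r0<-Add2 | r0:Add2,r1:5,r2:Mul1,r3:2
c4: CDB Add1=10; issue MUL r1<-Mul2 | r0:Add2,r1:Mul2,r2:Mul1,r3:2
c5: stall | r0:Add2,r1:Mul2,r2:Mul1,r3:2
c6: CDB Add2=3; stall | r0:3,r1:Mul2,r2:Mul1,r3:2
c7: CDB Mul1=10; issue MUL r1<-Mul1 | r0:3,r1:Mul1,r2:10,r3:2
c8: CDB Mul2=10; issue MUL r1<-Mul2 | r0:3,r1:Mul2,r2:10,r3:2
c9: stall | r0:3,r1:Mul2,r2:10,r3:2
c10: stall | r0:3,r1:Mul2,r2:10,r3:2
c11: stall | r0:3,r1:Mul2,r2:10,r3:2
c12: CDB Mul1=20; issue MUL r3<-Mul1 | r0:3,r1:Mul2,r2:10,r3:Mul1
c13: stall | r0:3,r1:Mul2,r2:10,r3:Mul1
c14: stall | r0:3,r1:Mul2,r2:10,r3:Mul1
c15: stall | r0:3,r1:Mul2,r2:10,r3:Mul1
c16: CDB Mul2=400; issue MUL r3<-Mul2 | r0:3,r1:400,r2:10,r3:Mul2
c17: issue ADD r1<-Add1 | r0:3,r1:Add1,r2:10,r3:Mul2
c18: issue SUB r1<-Add2 | r0:3,r1:Add2,r2:10,r3:Mul2
c19: - | r0:3,r1:Add2,r2:10,r3:Mul2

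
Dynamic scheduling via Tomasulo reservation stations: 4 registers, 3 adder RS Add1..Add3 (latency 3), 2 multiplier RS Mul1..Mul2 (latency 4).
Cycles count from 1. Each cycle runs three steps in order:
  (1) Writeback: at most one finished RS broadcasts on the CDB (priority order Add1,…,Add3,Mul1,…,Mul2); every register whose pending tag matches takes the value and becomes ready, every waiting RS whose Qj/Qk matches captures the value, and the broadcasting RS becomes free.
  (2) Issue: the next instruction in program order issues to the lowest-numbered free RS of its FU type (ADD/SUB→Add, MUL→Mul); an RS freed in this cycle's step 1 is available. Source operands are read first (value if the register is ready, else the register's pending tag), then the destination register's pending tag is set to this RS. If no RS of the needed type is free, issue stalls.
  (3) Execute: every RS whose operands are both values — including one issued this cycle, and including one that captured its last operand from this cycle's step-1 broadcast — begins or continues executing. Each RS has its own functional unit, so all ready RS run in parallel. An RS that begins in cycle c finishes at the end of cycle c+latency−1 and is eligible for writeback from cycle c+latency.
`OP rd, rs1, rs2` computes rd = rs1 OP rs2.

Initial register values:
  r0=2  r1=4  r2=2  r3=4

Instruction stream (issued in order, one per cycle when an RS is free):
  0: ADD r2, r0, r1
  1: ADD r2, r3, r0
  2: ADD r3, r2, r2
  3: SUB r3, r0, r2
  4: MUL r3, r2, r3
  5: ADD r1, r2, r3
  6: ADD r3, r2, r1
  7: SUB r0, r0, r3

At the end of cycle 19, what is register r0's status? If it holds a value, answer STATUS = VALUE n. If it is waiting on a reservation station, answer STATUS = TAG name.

STATUS = TAG Add3

  c1: issue ADD r2<-Add1  regs: r0:2,r1:4,r2:Add1,r3:4
  c2: issue ADD r2<-Add2  regs: r0:2,r1:4,r2:Add2,r3:4
  c3: issue ADD r3<-Add3  regs: r0:2,r1:4,r2:Add2,r3:Add3
  c4: CDB Add1=6; issue SUB r3<-Add1  regs: r0:2,r1:4,r2:Add2,r3:Add1
  c5: CDB Add2=6; issue MUL r3<-Mul1  regs: r0:2,r1:4,r2:6,r3:Mul1
  c6: issue ADD r1<-Add2  regs: r0:2,r1:Add2,r2:6,r3:Mul1
  c7: stall  regs: r0:2,r1:Add2,r2:6,r3:Mul1
  c8: CDB Add1=-4; issue ADD r3<-Add1  regs: r0:2,r1:Add2,r2:6,r3:Add1
  c9: CDB Add3=12; issue SUB r0<-Add3  regs: r0:Add3,r1:Add2,r2:6,r3:Add1
  c10: -  regs: r0:Add3,r1:Add2,r2:6,r3:Add1
  c11: -  regs: r0:Add3,r1:Add2,r2:6,r3:Add1
  c12: CDB Mul1=-24  regs: r0:Add3,r1:Add2,r2:6,r3:Add1
  c13: -  regs: r0:Add3,r1:Add2,r2:6,r3:Add1
  c14: -  regs: r0:Add3,r1:Add2,r2:6,r3:Add1
  c15: CDB Add2=-18  regs: r0:Add3,r1:-18,r2:6,r3:Add1
  c16: -  regs: r0:Add3,r1:-18,r2:6,r3:Add1
  c17: -  regs: r0:Add3,r1:-18,r2:6,r3:Add1
  c18: CDB Add1=-12  regs: r0:Add3,r1:-18,r2:6,r3:-12
  c19: -  regs: r0:Add3,r1:-18,r2:6,r3:-12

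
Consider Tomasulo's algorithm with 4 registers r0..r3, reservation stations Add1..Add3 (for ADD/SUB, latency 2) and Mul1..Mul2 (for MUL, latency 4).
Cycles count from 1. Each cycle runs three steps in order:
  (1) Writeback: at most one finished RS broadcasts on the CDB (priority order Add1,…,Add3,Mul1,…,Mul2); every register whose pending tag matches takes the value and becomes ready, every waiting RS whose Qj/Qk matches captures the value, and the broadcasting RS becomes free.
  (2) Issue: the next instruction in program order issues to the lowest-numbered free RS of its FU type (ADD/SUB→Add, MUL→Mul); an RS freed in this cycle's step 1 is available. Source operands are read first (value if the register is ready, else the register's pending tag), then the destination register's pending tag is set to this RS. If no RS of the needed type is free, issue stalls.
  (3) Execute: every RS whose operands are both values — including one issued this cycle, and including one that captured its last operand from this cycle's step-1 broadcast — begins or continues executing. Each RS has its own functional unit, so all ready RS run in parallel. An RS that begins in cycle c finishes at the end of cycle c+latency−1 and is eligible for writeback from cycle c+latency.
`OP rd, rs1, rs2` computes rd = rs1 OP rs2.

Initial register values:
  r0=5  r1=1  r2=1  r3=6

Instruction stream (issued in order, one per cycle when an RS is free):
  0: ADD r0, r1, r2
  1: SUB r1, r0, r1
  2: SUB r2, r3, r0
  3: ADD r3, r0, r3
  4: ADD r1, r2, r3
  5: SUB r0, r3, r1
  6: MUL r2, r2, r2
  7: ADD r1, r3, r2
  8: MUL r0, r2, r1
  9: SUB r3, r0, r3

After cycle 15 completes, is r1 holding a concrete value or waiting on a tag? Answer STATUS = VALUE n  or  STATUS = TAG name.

c1: issue ADD r0<-Add1 | r0:Add1,r1:1,r2:1,r3:6
c2: issue SUB r1<-Add2 | r0:Add1,r1:Add2,r2:1,r3:6
c3: CDB Add1=2; issue SUB r2<-Add1 | r0:2,r1:Add2,r2:Add1,r3:6
c4: issue ADD r3<-Add3 | r0:2,r1:Add2,r2:Add1,r3:Add3
c5: CDB Add1=4; issue ADD r1<-Add1 | r0:2,r1:Add1,r2:4,r3:Add3
c6: CDB Add2=1; issue SUB r0<-Add2 | r0:Add2,r1:Add1,r2:4,r3:Add3
c7: CDB Add3=8; issue MUL r2<-Mul1 | r0:Add2,r1:Add1,r2:Mul1,r3:8
c8: issue ADD r1<-Add3 | r0:Add2,r1:Add3,r2:Mul1,r3:8
c9: CDB Add1=12; issue MUL r0<-Mul2 | r0:Mul2,r1:Add3,r2:Mul1,r3:8
c10: issue SUB r3<-Add1 | r0:Mul2,r1:Add3,r2:Mul1,r3:Add1
c11: CDB Add2=-4 | r0:Mul2,r1:Add3,r2:Mul1,r3:Add1
c12: CDB Mul1=16 | r0:Mul2,r1:Add3,r2:16,r3:Add1
c13: - | r0:Mul2,r1:Add3,r2:16,r3:Add1
c14: CDB Add3=24 | r0:Mul2,r1:24,r2:16,r3:Add1
c15: - | r0:Mul2,r1:24,r2:16,r3:Add1

STATUS = VALUE 24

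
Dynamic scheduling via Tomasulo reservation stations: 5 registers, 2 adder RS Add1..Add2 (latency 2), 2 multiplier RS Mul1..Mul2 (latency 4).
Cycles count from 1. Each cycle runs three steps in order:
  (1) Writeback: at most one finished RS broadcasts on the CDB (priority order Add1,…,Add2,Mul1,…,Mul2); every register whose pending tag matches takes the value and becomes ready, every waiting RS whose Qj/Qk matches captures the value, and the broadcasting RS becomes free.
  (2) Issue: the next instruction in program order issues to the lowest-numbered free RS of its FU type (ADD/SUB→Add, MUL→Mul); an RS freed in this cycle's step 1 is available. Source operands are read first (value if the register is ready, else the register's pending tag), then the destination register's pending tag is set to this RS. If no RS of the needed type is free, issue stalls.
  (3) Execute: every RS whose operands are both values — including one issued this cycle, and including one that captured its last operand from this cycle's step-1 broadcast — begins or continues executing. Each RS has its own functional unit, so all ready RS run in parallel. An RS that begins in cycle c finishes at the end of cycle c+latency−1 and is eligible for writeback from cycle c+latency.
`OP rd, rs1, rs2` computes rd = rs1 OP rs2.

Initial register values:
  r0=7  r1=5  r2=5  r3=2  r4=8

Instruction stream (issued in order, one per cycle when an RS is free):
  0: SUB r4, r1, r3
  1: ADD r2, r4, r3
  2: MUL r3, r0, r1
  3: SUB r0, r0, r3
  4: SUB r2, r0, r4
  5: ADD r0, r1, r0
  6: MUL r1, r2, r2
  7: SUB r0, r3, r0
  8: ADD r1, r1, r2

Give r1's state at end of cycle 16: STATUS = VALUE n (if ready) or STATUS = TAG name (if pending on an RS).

STATUS = TAG Add2

cycle 1: issue SUB r4<-Add1 // r0:7,r1:5,r2:5,r3:2,r4:Add1
cycle 2: issue ADD r2<-Add2 // r0:7,r1:5,r2:Add2,r3:2,r4:Add1
cycle 3: CDB Add1=3; issue MUL r3<-Mul1 // r0:7,r1:5,r2:Add2,r3:Mul1,r4:3
cycle 4: issue SUB r0<-Add1 // r0:Add1,r1:5,r2:Add2,r3:Mul1,r4:3
cycle 5: CDB Add2=5; issue SUB r2<-Add2 // r0:Add1,r1:5,r2:Add2,r3:Mul1,r4:3
cycle 6: stall // r0:Add1,r1:5,r2:Add2,r3:Mul1,r4:3
cycle 7: CDB Mul1=35; stall // r0:Add1,r1:5,r2:Add2,r3:35,r4:3
cycle 8: stall // r0:Add1,r1:5,r2:Add2,r3:35,r4:3
cycle 9: CDB Add1=-28; issue ADD r0<-Add1 // r0:Add1,r1:5,r2:Add2,r3:35,r4:3
cycle 10: issue MUL r1<-Mul1 // r0:Add1,r1:Mul1,r2:Add2,r3:35,r4:3
cycle 11: CDB Add1=-23; issue SUB r0<-Add1 // r0:Add1,r1:Mul1,r2:Add2,r3:35,r4:3
cycle 12: CDB Add2=-31; issue ADD r1<-Add2 // r0:Add1,r1:Add2,r2:-31,r3:35,r4:3
cycle 13: CDB Add1=58 // r0:58,r1:Add2,r2:-31,r3:35,r4:3
cycle 14: - // r0:58,r1:Add2,r2:-31,r3:35,r4:3
cycle 15: - // r0:58,r1:Add2,r2:-31,r3:35,r4:3
cycle 16: CDB Mul1=961 // r0:58,r1:Add2,r2:-31,r3:35,r4:3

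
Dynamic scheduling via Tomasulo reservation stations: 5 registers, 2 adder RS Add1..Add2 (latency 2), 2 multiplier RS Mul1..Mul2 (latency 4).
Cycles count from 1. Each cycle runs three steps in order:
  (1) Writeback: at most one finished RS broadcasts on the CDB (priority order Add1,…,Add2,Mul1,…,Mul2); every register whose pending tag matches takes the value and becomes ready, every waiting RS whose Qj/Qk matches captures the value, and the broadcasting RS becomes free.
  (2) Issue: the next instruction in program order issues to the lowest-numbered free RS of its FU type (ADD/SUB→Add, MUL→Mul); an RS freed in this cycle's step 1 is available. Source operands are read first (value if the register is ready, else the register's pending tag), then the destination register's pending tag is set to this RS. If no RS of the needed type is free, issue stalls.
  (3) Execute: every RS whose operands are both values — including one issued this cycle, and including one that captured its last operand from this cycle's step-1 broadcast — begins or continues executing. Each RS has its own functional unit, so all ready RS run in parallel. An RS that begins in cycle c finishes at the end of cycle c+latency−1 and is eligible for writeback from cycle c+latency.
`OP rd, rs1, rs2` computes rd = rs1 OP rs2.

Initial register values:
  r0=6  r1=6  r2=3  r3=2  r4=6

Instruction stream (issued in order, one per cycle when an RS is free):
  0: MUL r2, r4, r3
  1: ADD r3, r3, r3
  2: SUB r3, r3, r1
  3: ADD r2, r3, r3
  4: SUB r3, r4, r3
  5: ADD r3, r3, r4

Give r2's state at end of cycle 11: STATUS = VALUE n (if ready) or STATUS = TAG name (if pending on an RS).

c1: issue MUL r2<-Mul1 | r0:6,r1:6,r2:Mul1,r3:2,r4:6
c2: issue ADD r3<-Add1 | r0:6,r1:6,r2:Mul1,r3:Add1,r4:6
c3: issue SUB r3<-Add2 | r0:6,r1:6,r2:Mul1,r3:Add2,r4:6
c4: CDB Add1=4; issue ADD r2<-Add1 | r0:6,r1:6,r2:Add1,r3:Add2,r4:6
c5: CDB Mul1=12; stall | r0:6,r1:6,r2:Add1,r3:Add2,r4:6
c6: CDB Add2=-2; issue SUB r3<-Add2 | r0:6,r1:6,r2:Add1,r3:Add2,r4:6
c7: stall | r0:6,r1:6,r2:Add1,r3:Add2,r4:6
c8: CDB Add1=-4; issue ADD r3<-Add1 | r0:6,r1:6,r2:-4,r3:Add1,r4:6
c9: CDB Add2=8 | r0:6,r1:6,r2:-4,r3:Add1,r4:6
c10: - | r0:6,r1:6,r2:-4,r3:Add1,r4:6
c11: CDB Add1=14 | r0:6,r1:6,r2:-4,r3:14,r4:6

STATUS = VALUE -4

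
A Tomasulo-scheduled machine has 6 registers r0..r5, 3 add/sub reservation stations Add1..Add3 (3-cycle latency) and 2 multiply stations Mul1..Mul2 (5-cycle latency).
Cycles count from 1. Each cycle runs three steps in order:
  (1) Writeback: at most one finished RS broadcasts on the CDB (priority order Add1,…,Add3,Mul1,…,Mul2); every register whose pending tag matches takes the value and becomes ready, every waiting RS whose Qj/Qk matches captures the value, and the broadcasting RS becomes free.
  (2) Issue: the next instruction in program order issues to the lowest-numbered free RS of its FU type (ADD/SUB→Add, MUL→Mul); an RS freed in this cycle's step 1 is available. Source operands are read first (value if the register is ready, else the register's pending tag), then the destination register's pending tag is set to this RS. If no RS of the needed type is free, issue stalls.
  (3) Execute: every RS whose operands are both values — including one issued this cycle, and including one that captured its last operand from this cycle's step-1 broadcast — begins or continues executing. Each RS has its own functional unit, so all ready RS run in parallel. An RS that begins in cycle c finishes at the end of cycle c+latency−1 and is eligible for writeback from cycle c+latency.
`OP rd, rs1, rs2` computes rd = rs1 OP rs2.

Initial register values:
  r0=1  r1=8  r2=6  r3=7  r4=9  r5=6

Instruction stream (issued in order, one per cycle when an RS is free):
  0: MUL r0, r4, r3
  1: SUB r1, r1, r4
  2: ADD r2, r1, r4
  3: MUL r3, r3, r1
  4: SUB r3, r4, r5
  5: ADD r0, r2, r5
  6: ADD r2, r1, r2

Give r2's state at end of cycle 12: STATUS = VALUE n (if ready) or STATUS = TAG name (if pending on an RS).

c1: issue MUL r0<-Mul1 | r0:Mul1,r1:8,r2:6,r3:7,r4:9,r5:6
c2: issue SUB r1<-Add1 | r0:Mul1,r1:Add1,r2:6,r3:7,r4:9,r5:6
c3: issue ADD r2<-Add2 | r0:Mul1,r1:Add1,r2:Add2,r3:7,r4:9,r5:6
c4: issue MUL r3<-Mul2 | r0:Mul1,r1:Add1,r2:Add2,r3:Mul2,r4:9,r5:6
c5: CDB Add1=-1; issue SUB r3<-Add1 | r0:Mul1,r1:-1,r2:Add2,r3:Add1,r4:9,r5:6
c6: CDB Mul1=63; issue ADD r0<-Add3 | r0:Add3,r1:-1,r2:Add2,r3:Add1,r4:9,r5:6
c7: stall | r0:Add3,r1:-1,r2:Add2,r3:Add1,r4:9,r5:6
c8: CDB Add1=3; issue ADD r2<-Add1 | r0:Add3,r1:-1,r2:Add1,r3:3,r4:9,r5:6
c9: CDB Add2=8 | r0:Add3,r1:-1,r2:Add1,r3:3,r4:9,r5:6
c10: CDB Mul2=-7 | r0:Add3,r1:-1,r2:Add1,r3:3,r4:9,r5:6
c11: - | r0:Add3,r1:-1,r2:Add1,r3:3,r4:9,r5:6
c12: CDB Add1=7 | r0:Add3,r1:-1,r2:7,r3:3,r4:9,r5:6

STATUS = VALUE 7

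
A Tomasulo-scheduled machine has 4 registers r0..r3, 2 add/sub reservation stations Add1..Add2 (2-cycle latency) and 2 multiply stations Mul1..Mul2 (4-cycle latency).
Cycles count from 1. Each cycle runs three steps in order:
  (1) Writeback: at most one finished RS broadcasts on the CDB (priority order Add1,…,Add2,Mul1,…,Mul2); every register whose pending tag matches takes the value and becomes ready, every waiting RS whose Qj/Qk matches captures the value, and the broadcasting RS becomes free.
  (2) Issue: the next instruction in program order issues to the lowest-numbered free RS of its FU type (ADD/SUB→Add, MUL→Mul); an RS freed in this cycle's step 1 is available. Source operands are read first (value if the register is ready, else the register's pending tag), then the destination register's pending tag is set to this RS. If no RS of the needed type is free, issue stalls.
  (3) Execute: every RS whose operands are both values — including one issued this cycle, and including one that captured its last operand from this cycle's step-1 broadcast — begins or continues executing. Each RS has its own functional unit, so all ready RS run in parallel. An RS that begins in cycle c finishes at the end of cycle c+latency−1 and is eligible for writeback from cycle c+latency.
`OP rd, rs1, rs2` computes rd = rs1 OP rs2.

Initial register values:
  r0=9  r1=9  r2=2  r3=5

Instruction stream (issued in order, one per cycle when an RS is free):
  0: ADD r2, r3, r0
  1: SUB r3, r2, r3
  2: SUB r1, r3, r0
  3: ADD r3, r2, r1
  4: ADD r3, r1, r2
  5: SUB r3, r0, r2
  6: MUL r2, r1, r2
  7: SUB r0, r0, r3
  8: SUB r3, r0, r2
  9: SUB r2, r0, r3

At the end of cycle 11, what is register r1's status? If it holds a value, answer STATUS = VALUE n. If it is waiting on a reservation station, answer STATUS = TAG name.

STATUS = VALUE 0

cycle 1: issue ADD r2<-Add1 // r0:9,r1:9,r2:Add1,r3:5
cycle 2: issue SUB r3<-Add2 // r0:9,r1:9,r2:Add1,r3:Add2
cycle 3: CDB Add1=14; issue SUB r1<-Add1 // r0:9,r1:Add1,r2:14,r3:Add2
cycle 4: stall // r0:9,r1:Add1,r2:14,r3:Add2
cycle 5: CDB Add2=9; issue ADD r3<-Add2 // r0:9,r1:Add1,r2:14,r3:Add2
cycle 6: stall // r0:9,r1:Add1,r2:14,r3:Add2
cycle 7: CDB Add1=0; issue ADD r3<-Add1 // r0:9,r1:0,r2:14,r3:Add1
cycle 8: stall // r0:9,r1:0,r2:14,r3:Add1
cycle 9: CDB Add1=14; issue SUB r3<-Add1 // r0:9,r1:0,r2:14,r3:Add1
cycle 10: CDB Add2=14; issue MUL r2<-Mul1 // r0:9,r1:0,r2:Mul1,r3:Add1
cycle 11: CDB Add1=-5; issue SUB r0<-Add1 // r0:Add1,r1:0,r2:Mul1,r3:-5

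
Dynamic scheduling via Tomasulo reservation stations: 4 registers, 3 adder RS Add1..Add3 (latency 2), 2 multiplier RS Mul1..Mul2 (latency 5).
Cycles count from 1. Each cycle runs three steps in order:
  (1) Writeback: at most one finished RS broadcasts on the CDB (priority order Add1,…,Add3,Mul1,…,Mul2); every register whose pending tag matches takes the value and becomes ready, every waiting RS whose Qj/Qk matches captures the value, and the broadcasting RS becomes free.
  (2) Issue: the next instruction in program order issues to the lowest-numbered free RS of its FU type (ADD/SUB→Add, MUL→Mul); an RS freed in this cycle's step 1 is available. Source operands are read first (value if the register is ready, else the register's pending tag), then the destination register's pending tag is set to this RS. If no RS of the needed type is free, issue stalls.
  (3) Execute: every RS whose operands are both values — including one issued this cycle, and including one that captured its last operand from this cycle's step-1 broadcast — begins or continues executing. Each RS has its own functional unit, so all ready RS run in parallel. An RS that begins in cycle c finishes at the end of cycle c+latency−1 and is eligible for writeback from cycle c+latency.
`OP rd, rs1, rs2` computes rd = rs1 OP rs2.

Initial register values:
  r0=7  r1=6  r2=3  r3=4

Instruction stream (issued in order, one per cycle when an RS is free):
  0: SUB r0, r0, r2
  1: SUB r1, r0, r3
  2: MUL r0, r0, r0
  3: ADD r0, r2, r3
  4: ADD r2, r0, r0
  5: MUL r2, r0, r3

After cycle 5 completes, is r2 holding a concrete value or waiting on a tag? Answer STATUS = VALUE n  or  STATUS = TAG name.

STATUS = TAG Add2

c1: issue SUB r0<-Add1 | r0:Add1,r1:6,r2:3,r3:4
c2: issue SUB r1<-Add2 | r0:Add1,r1:Add2,r2:3,r3:4
c3: CDB Add1=4; issue MUL r0<-Mul1 | r0:Mul1,r1:Add2,r2:3,r3:4
c4: issue ADD r0<-Add1 | r0:Add1,r1:Add2,r2:3,r3:4
c5: CDB Add2=0; issue ADD r2<-Add2 | r0:Add1,r1:0,r2:Add2,r3:4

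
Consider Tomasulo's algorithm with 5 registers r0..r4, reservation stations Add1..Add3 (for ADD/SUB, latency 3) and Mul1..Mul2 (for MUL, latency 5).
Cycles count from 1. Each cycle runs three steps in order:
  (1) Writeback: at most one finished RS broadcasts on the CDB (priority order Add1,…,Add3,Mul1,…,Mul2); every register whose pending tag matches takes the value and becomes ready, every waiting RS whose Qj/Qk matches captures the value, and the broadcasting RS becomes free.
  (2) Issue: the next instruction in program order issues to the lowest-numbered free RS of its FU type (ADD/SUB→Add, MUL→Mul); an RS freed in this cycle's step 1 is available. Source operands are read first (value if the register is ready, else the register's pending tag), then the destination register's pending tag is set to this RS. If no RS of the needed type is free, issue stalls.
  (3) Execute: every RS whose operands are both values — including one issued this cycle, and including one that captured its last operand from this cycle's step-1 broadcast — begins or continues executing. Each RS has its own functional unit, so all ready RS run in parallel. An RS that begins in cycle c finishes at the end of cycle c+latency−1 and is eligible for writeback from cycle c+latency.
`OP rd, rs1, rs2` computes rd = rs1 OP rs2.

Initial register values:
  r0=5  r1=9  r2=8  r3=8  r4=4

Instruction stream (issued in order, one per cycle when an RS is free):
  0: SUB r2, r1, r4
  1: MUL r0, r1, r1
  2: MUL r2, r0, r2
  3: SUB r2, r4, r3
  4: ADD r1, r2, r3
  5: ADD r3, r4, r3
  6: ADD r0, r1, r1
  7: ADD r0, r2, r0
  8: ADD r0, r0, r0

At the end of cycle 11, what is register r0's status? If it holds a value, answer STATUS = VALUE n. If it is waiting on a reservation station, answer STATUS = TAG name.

c1: issue SUB r2<-Add1 | r0:5,r1:9,r2:Add1,r3:8,r4:4
c2: issue MUL r0<-Mul1 | r0:Mul1,r1:9,r2:Add1,r3:8,r4:4
c3: issue MUL r2<-Mul2 | r0:Mul1,r1:9,r2:Mul2,r3:8,r4:4
c4: CDB Add1=5; issue SUB r2<-Add1 | r0:Mul1,r1:9,r2:Add1,r3:8,r4:4
c5: issue ADD r1<-Add2 | r0:Mul1,r1:Add2,r2:Add1,r3:8,r4:4
c6: issue ADD r3<-Add3 | r0:Mul1,r1:Add2,r2:Add1,r3:Add3,r4:4
c7: CDB Add1=-4; issue ADD r0<-Add1 | r0:Add1,r1:Add2,r2:-4,r3:Add3,r4:4
c8: CDB Mul1=81; stall | r0:Add1,r1:Add2,r2:-4,r3:Add3,r4:4
c9: CDB Add3=12; issue ADD r0<-Add3 | r0:Add3,r1:Add2,r2:-4,r3:12,r4:4
c10: CDB Add2=4; issue ADD r0<-Add2 | r0:Add2,r1:4,r2:-4,r3:12,r4:4
c11: - | r0:Add2,r1:4,r2:-4,r3:12,r4:4

STATUS = TAG Add2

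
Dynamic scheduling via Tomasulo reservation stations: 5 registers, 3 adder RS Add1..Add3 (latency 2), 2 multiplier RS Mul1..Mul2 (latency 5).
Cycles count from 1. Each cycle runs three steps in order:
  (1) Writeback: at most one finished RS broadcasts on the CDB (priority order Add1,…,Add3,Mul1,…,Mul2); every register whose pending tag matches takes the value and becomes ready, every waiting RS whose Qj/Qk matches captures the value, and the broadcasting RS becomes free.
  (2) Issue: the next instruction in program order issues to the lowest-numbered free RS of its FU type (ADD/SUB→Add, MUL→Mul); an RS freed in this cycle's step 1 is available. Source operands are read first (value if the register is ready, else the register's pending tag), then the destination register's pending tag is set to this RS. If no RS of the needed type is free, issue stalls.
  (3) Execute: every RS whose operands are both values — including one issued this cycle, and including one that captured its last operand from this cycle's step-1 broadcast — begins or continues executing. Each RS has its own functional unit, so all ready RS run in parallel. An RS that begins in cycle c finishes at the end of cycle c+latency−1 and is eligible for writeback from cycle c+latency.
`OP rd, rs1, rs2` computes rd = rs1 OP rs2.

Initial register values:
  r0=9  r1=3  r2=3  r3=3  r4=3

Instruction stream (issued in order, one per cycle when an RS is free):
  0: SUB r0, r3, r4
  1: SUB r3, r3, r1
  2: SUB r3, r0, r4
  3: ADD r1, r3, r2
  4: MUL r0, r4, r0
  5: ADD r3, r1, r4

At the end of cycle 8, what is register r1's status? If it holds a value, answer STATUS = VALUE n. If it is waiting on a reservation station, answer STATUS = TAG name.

  c1: issue SUB r0<-Add1  regs: r0:Add1,r1:3,r2:3,r3:3,r4:3
  c2: issue SUB r3<-Add2  regs: r0:Add1,r1:3,r2:3,r3:Add2,r4:3
  c3: CDB Add1=0; issue SUB r3<-Add1  regs: r0:0,r1:3,r2:3,r3:Add1,r4:3
  c4: CDB Add2=0; issue ADD r1<-Add2  regs: r0:0,r1:Add2,r2:3,r3:Add1,r4:3
  c5: CDB Add1=-3; issue MUL r0<-Mul1  regs: r0:Mul1,r1:Add2,r2:3,r3:-3,r4:3
  c6: issue ADD r3<-Add1  regs: r0:Mul1,r1:Add2,r2:3,r3:Add1,r4:3
  c7: CDB Add2=0  regs: r0:Mul1,r1:0,r2:3,r3:Add1,r4:3
  c8: -  regs: r0:Mul1,r1:0,r2:3,r3:Add1,r4:3

STATUS = VALUE 0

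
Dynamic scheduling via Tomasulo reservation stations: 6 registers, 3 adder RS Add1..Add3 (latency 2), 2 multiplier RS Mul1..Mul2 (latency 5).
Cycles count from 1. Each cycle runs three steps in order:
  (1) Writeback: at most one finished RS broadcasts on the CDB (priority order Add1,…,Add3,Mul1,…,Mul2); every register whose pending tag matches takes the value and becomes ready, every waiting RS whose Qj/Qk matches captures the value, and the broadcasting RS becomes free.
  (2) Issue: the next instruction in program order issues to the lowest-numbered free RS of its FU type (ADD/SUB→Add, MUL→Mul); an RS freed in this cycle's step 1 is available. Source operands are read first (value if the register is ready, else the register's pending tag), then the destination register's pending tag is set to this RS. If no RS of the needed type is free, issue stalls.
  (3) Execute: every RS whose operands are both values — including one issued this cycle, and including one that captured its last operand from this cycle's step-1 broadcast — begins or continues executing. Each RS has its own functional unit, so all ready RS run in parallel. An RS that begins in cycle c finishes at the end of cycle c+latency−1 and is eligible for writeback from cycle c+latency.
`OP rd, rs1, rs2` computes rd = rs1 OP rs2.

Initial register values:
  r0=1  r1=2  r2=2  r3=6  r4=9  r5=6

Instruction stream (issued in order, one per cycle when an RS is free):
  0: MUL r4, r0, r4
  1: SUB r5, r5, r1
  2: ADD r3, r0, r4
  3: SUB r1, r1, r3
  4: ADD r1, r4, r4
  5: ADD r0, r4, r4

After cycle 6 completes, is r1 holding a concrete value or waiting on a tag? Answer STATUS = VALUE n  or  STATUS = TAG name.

STATUS = TAG Add3

  c1: issue MUL r4<-Mul1  regs: r0:1,r1:2,r2:2,r3:6,r4:Mul1,r5:6
  c2: issue SUB r5<-Add1  regs: r0:1,r1:2,r2:2,r3:6,r4:Mul1,r5:Add1
  c3: issue ADD r3<-Add2  regs: r0:1,r1:2,r2:2,r3:Add2,r4:Mul1,r5:Add1
  c4: CDB Add1=4; issue SUB r1<-Add1  regs: r0:1,r1:Add1,r2:2,r3:Add2,r4:Mul1,r5:4
  c5: issue ADD r1<-Add3  regs: r0:1,r1:Add3,r2:2,r3:Add2,r4:Mul1,r5:4
  c6: CDB Mul1=9; stall  regs: r0:1,r1:Add3,r2:2,r3:Add2,r4:9,r5:4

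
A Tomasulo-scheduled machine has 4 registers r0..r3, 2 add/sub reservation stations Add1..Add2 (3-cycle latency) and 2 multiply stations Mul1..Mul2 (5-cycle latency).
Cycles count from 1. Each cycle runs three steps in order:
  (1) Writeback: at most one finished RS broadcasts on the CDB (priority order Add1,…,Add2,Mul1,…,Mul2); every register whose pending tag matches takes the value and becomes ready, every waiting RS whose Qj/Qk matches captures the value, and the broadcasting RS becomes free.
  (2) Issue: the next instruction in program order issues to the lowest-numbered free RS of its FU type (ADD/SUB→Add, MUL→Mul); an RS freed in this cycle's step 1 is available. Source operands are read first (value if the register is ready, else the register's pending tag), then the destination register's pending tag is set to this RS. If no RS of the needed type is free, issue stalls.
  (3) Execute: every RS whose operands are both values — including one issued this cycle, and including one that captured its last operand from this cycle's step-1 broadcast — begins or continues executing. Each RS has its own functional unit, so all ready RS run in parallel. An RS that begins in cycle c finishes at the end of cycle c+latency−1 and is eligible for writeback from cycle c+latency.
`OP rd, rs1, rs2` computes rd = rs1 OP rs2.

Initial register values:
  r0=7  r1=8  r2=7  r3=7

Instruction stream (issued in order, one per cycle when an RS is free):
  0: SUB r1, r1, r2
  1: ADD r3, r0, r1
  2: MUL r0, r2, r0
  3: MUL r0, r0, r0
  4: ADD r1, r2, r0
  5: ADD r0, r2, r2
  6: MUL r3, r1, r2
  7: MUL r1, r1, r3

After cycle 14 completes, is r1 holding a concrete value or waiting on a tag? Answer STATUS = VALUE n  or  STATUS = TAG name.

  c1: issue SUB r1<-Add1  regs: r0:7,r1:Add1,r2:7,r3:7
  c2: issue ADD r3<-Add2  regs: r0:7,r1:Add1,r2:7,r3:Add2
  c3: issue MUL r0<-Mul1  regs: r0:Mul1,r1:Add1,r2:7,r3:Add2
  c4: CDB Add1=1; issue MUL r0<-Mul2  regs: r0:Mul2,r1:1,r2:7,r3:Add2
  c5: issue ADD r1<-Add1  regs: r0:Mul2,r1:Add1,r2:7,r3:Add2
  c6: stall  regs: r0:Mul2,r1:Add1,r2:7,r3:Add2
  c7: CDB Add2=8; issue ADD r0<-Add2  regs: r0:Add2,r1:Add1,r2:7,r3:8
  c8: CDB Mul1=49; issue MUL r3<-Mul1  regs: r0:Add2,r1:Add1,r2:7,r3:Mul1
  c9: stall  regs: r0:Add2,r1:Add1,r2:7,r3:Mul1
  c10: CDB Add2=14; stall  regs: r0:14,r1:Add1,r2:7,r3:Mul1
  c11: stall  regs: r0:14,r1:Add1,r2:7,r3:Mul1
  c12: stall  regs: r0:14,r1:Add1,r2:7,r3:Mul1
  c13: CDB Mul2=2401; issue MUL r1<-Mul2  regs: r0:14,r1:Mul2,r2:7,r3:Mul1
  c14: -  regs: r0:14,r1:Mul2,r2:7,r3:Mul1

STATUS = TAG Mul2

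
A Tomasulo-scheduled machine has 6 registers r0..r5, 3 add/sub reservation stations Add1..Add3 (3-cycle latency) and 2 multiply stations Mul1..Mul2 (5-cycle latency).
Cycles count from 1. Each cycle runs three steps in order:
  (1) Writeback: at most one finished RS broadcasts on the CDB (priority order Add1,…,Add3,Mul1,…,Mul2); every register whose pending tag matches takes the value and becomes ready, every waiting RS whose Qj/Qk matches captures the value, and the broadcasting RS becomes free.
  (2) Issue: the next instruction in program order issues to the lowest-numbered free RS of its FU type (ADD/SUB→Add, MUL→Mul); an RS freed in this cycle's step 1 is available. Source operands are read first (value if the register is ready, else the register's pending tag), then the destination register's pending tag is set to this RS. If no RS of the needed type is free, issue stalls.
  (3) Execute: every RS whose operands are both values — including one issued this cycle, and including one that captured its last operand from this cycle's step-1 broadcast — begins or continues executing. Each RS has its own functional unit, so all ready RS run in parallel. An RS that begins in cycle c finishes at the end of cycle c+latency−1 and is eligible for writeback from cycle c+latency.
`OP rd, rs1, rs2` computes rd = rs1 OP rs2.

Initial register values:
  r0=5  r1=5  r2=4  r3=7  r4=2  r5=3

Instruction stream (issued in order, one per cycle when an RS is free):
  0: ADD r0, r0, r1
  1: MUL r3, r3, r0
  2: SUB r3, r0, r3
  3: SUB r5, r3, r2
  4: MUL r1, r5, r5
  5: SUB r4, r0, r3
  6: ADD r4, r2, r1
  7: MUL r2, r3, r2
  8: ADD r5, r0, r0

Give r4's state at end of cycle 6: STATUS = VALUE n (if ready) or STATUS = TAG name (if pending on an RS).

STATUS = TAG Add3

cycle 1: issue ADD r0<-Add1 // r0:Add1,r1:5,r2:4,r3:7,r4:2,r5:3
cycle 2: issue MUL r3<-Mul1 // r0:Add1,r1:5,r2:4,r3:Mul1,r4:2,r5:3
cycle 3: issue SUB r3<-Add2 // r0:Add1,r1:5,r2:4,r3:Add2,r4:2,r5:3
cycle 4: CDB Add1=10; issue SUB r5<-Add1 // r0:10,r1:5,r2:4,r3:Add2,r4:2,r5:Add1
cycle 5: issue MUL r1<-Mul2 // r0:10,r1:Mul2,r2:4,r3:Add2,r4:2,r5:Add1
cycle 6: issue SUB r4<-Add3 // r0:10,r1:Mul2,r2:4,r3:Add2,r4:Add3,r5:Add1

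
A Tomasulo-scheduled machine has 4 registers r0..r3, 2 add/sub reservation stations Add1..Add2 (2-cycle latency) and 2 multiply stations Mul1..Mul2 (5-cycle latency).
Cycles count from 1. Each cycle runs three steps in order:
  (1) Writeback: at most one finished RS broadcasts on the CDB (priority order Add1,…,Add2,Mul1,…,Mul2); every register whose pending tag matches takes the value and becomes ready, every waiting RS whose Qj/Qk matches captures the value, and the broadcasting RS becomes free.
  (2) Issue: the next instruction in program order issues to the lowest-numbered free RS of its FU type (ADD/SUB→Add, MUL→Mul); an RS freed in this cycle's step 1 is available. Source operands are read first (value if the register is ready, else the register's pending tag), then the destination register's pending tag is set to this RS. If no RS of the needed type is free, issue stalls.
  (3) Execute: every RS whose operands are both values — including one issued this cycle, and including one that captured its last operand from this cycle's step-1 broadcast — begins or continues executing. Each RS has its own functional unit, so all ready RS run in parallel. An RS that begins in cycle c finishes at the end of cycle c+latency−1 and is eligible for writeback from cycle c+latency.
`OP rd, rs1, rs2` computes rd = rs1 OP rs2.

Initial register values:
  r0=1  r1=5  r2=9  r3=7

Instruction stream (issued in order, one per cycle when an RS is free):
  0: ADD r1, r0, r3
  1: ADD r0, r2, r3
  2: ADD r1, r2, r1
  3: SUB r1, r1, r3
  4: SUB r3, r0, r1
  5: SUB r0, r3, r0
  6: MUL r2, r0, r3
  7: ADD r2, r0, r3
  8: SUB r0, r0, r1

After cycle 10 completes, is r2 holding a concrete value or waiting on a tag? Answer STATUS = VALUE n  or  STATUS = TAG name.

  c1: issue ADD r1<-Add1  regs: r0:1,r1:Add1,r2:9,r3:7
  c2: issue ADD r0<-Add2  regs: r0:Add2,r1:Add1,r2:9,r3:7
  c3: CDB Add1=8; issue ADD r1<-Add1  regs: r0:Add2,r1:Add1,r2:9,r3:7
  c4: CDB Add2=16; issue SUB r1<-Add2  regs: r0:16,r1:Add2,r2:9,r3:7
  c5: CDB Add1=17; issue SUB r3<-Add1  regs: r0:16,r1:Add2,r2:9,r3:Add1
  c6: stall  regs: r0:16,r1:Add2,r2:9,r3:Add1
  c7: CDB Add2=10; issue SUB r0<-Add2  regs: r0:Add2,r1:10,r2:9,r3:Add1
  c8: issue MUL r2<-Mul1  regs: r0:Add2,r1:10,r2:Mul1,r3:Add1
  c9: CDB Add1=6; issue ADD r2<-Add1  regs: r0:Add2,r1:10,r2:Add1,r3:6
  c10: stall  regs: r0:Add2,r1:10,r2:Add1,r3:6

STATUS = TAG Add1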